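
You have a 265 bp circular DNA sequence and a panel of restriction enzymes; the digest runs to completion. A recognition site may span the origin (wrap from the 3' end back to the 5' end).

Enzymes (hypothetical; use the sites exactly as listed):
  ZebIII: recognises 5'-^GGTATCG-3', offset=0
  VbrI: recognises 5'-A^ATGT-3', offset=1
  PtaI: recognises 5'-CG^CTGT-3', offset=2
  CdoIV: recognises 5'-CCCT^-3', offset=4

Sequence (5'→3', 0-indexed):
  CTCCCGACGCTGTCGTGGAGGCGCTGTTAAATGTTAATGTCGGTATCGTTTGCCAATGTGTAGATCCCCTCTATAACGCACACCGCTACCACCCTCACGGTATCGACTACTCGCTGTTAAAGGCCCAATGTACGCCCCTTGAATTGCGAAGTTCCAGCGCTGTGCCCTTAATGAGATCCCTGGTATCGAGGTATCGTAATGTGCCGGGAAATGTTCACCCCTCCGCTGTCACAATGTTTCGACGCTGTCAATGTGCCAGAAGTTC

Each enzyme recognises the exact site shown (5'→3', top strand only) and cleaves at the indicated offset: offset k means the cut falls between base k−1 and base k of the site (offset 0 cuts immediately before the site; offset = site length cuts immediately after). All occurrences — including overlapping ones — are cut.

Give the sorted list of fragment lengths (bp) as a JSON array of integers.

[3,3,5,6,6,7,8,8,9,9,11,12,12,12,13,14,14,14,15,15,20,24,25]

Per-enzyme occurrences:
  ZebIII (GGTATCG, off=0): starts [41, 98, 181, 189] → cuts [41, 98, 181, 189]
  VbrI (AATGT, off=1): starts [29, 35, 54, 126, 197, 209, 232, 249] → cuts [30, 36, 55, 127, 198, 210, 233, 250]
  PtaI (CGCTGT, off=2): starts [7, 21, 111, 157, 223, 242] → cuts [9, 23, 113, 159, 225, 244]
  CdoIV (CCCT, off=4): starts [66, 91, 135, 164, 177, 218] → cuts [70, 95, 139, 168, 181, 222]

Pooled cuts: [9, 23, 30, 36, 41, 55, 70, 95, 98, 113, 127, 139, 159, 168, 181, 189, 198, 210, 222, 225, 233, 244, 250]

Fragment lengths:
  9→23: 14 bp
  23→30: 7 bp
  30→36: 6 bp
  36→41: 5 bp
  41→55: 14 bp
  55→70: 15 bp
  70→95: 25 bp
  95→98: 3 bp
  98→113: 15 bp
  113→127: 14 bp
  127→139: 12 bp
  139→159: 20 bp
  159→168: 9 bp
  168→181: 13 bp
  181→189: 8 bp
  189→198: 9 bp
  198→210: 12 bp
  210→222: 12 bp
  222→225: 3 bp
  225→233: 8 bp
  233→244: 11 bp
  244→250: 6 bp
  250→9 (wrap): 265-250+9 = 24 bp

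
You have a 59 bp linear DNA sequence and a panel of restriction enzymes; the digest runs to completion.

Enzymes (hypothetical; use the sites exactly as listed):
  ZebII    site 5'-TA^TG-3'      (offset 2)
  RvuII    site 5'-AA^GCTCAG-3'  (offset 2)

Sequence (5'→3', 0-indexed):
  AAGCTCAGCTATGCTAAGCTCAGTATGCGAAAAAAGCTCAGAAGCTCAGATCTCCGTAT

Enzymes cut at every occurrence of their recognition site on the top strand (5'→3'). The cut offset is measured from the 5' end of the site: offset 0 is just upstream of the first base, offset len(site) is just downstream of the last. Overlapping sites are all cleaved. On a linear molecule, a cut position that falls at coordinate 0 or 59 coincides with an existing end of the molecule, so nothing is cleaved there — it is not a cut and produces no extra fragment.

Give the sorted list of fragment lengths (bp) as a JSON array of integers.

Per-enzyme occurrences:
  ZebII TATG/2: at [9, 23] ⇒ [11, 25]
  RvuII AAGCTCAG/2: at [0, 15, 33, 41] ⇒ [2, 17, 35, 43]

All cut coordinates (distinct, sorted): [2, 11, 17, 25, 35, 43]

Fragments:
  [0,2): 2 bp
  [2,11): 9 bp
  [11,17): 6 bp
  [17,25): 8 bp
  [25,35): 10 bp
  [35,43): 8 bp
  [43,59): 16 bp

[2,6,8,8,9,10,16]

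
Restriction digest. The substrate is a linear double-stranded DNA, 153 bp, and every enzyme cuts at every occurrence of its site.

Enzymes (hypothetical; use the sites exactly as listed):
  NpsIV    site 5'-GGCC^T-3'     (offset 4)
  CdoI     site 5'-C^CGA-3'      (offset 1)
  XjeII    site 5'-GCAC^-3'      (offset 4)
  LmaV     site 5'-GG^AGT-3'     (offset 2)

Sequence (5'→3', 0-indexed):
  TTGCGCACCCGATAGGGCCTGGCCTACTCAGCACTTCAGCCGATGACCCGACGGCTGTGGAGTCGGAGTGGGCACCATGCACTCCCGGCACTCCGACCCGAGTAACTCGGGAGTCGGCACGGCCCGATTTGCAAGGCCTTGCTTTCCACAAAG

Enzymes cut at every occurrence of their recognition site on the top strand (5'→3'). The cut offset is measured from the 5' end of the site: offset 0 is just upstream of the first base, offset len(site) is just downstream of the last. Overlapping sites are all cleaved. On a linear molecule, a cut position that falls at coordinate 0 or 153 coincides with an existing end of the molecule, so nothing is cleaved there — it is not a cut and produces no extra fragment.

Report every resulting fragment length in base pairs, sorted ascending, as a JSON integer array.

Site scan:
  NpsIV GGCCT/4: at [15, 20, 134] ⇒ [19, 24, 138]
  CdoI CCGA/1: at [8, 39, 47, 92, 97, 123] ⇒ [9, 40, 48, 93, 98, 124]
  XjeII GCAC/4: at [4, 30, 71, 78, 87, 116] ⇒ [8, 34, 75, 82, 91, 120]
  LmaV GGAGT/2: at [58, 64, 109] ⇒ [60, 66, 111]

Pooled cuts: [8, 9, 19, 24, 34, 40, 48, 60, 66, 75, 82, 91, 93, 98, 111, 120, 124, 138]

Fragments:
  [0,8): 8 bp
  [8,9): 1 bp
  [9,19): 10 bp
  [19,24): 5 bp
  [24,34): 10 bp
  [34,40): 6 bp
  [40,48): 8 bp
  [48,60): 12 bp
  [60,66): 6 bp
  [66,75): 9 bp
  [75,82): 7 bp
  [82,91): 9 bp
  [91,93): 2 bp
  [93,98): 5 bp
  [98,111): 13 bp
  [111,120): 9 bp
  [120,124): 4 bp
  [124,138): 14 bp
  [138,153): 15 bp

[1,2,4,5,5,6,6,7,8,8,9,9,9,10,10,12,13,14,15]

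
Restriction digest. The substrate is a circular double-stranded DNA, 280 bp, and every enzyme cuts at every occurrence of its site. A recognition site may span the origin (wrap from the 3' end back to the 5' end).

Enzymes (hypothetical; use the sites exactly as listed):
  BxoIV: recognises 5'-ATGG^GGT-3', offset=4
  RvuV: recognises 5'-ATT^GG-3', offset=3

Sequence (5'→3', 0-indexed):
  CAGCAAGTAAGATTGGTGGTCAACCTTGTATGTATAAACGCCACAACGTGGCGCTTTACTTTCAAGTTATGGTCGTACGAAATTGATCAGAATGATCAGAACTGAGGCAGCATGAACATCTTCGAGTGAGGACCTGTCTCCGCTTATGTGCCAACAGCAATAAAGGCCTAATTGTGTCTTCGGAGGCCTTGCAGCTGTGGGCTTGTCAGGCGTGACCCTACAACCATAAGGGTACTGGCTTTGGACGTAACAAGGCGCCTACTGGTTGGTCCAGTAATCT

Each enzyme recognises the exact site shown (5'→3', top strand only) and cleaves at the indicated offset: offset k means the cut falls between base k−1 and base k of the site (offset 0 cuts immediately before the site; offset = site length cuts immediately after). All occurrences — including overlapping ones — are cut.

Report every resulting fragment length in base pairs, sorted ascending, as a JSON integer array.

[280]

Scan for sites:
  BxoIV (ATGGGGT, off=4): no sites
  RvuV (ATTGG, off=3): starts [11] → cuts [14]

Pooled cuts: [14]

Fragment lengths:
  14→14 (wrap): 280-14+14 = 280 bp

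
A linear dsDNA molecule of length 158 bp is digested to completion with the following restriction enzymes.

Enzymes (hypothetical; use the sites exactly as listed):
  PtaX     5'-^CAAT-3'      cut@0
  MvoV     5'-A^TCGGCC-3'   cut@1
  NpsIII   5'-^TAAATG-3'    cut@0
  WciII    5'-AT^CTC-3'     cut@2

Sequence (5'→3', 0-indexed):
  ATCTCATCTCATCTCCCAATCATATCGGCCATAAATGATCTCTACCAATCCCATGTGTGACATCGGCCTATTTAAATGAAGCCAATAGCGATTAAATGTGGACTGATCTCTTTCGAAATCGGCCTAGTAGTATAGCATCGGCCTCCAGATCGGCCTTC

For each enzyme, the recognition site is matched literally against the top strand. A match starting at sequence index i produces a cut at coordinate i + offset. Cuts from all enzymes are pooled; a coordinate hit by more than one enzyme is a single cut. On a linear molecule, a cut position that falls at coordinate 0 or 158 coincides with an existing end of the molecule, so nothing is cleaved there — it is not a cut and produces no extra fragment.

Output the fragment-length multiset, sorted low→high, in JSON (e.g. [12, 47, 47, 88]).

Scan for sites:
  PtaX (CAAT, off=0): starts [16, 45, 82] → cuts [16, 45, 82]
  MvoV (ATCGGCC, off=1): starts [23, 61, 117, 136, 148] → cuts [24, 62, 118, 137, 149]
  NpsIII (TAAATG, off=0): starts [31, 72, 92] → cuts [31, 72, 92]
  WciII (ATCTC, off=2): starts [0, 5, 10, 37, 105] → cuts [2, 7, 12, 39, 107]

All cut coordinates (distinct, sorted): [2, 7, 12, 16, 24, 31, 39, 45, 62, 72, 82, 92, 107, 118, 137, 149]

Fragment lengths:
  [0,2): 2 bp
  [2,7): 5 bp
  [7,12): 5 bp
  [12,16): 4 bp
  [16,24): 8 bp
  [24,31): 7 bp
  [31,39): 8 bp
  [39,45): 6 bp
  [45,62): 17 bp
  [62,72): 10 bp
  [72,82): 10 bp
  [82,92): 10 bp
  [92,107): 15 bp
  [107,118): 11 bp
  [118,137): 19 bp
  [137,149): 12 bp
  [149,158): 9 bp

[2,4,5,5,6,7,8,8,9,10,10,10,11,12,15,17,19]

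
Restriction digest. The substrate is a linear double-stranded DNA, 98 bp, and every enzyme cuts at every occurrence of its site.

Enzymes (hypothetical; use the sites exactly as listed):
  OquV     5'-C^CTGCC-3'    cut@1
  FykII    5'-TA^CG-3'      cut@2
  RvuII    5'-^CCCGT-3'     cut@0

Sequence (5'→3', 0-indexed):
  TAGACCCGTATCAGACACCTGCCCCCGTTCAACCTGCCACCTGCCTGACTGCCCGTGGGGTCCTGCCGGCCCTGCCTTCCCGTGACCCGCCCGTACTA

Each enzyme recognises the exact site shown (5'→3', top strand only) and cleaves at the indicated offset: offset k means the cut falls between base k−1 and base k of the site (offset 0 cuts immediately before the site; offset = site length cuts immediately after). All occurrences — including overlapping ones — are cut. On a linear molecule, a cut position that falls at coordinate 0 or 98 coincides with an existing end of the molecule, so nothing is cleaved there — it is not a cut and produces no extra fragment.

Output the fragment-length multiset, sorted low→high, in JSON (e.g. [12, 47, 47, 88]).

[4,5,7,7,9,9,10,11,11,11,14]

Per-enzyme occurrences:
  OquV (CCTGCC, off=1): starts [17, 32, 39, 61, 70] → cuts [18, 33, 40, 62, 71]
  FykII (TACG, off=2): no sites
  RvuII (CCCGT, off=0): starts [4, 23, 51, 78, 89] → cuts [4, 23, 51, 78, 89]

All cut coordinates (distinct, sorted): [4, 18, 23, 33, 40, 51, 62, 71, 78, 89]

Fragments:
  [0,4): 4 bp
  [4,18): 14 bp
  [18,23): 5 bp
  [23,33): 10 bp
  [33,40): 7 bp
  [40,51): 11 bp
  [51,62): 11 bp
  [62,71): 9 bp
  [71,78): 7 bp
  [78,89): 11 bp
  [89,98): 9 bp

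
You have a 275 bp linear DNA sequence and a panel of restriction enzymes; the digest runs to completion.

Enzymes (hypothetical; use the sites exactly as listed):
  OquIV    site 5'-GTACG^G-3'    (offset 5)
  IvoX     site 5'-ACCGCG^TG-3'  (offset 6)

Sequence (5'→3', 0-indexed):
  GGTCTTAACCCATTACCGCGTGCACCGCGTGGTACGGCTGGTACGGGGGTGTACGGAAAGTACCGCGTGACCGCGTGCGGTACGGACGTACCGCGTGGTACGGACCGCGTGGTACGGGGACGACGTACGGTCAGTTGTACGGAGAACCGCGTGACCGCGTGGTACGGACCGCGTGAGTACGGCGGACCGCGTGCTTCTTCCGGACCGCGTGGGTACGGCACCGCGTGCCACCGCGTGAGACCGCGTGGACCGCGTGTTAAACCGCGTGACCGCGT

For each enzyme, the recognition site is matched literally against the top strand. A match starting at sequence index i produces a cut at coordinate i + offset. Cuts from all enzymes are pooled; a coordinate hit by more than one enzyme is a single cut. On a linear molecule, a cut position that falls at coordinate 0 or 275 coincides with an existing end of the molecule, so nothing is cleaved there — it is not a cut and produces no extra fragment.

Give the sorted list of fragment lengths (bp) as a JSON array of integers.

[7,7,7,7,7,7,8,8,8,8,8,9,9,9,9,9,10,10,10,10,10,11,12,12,12,13,18,20]

Site scan:
  OquIV GTACGG/5: at [31, 40, 50, 79, 97, 111, 124, 136, 161, 176, 212] ⇒ [36, 45, 55, 84, 102, 116, 129, 141, 166, 181, 217]
  IvoX ACCGCGTG/6: at [14, 23, 61, 69, 89, 103, 145, 153, 167, 185, 203, 219, 229, 239, 248, 260] ⇒ [20, 29, 67, 75, 95, 109, 151, 159, 173, 191, 209, 225, 235, 245, 254, 266]

Pooled cuts: [20, 29, 36, 45, 55, 67, 75, 84, 95, 102, 109, 116, 129, 141, 151, 159, 166, 173, 181, 191, 209, 217, 225, 235, 245, 254, 266]

Fragments:
  [0,20): 20 bp
  [20,29): 9 bp
  [29,36): 7 bp
  [36,45): 9 bp
  [45,55): 10 bp
  [55,67): 12 bp
  [67,75): 8 bp
  [75,84): 9 bp
  [84,95): 11 bp
  [95,102): 7 bp
  [102,109): 7 bp
  [109,116): 7 bp
  [116,129): 13 bp
  [129,141): 12 bp
  [141,151): 10 bp
  [151,159): 8 bp
  [159,166): 7 bp
  [166,173): 7 bp
  [173,181): 8 bp
  [181,191): 10 bp
  [191,209): 18 bp
  [209,217): 8 bp
  [217,225): 8 bp
  [225,235): 10 bp
  [235,245): 10 bp
  [245,254): 9 bp
  [254,266): 12 bp
  [266,275): 9 bp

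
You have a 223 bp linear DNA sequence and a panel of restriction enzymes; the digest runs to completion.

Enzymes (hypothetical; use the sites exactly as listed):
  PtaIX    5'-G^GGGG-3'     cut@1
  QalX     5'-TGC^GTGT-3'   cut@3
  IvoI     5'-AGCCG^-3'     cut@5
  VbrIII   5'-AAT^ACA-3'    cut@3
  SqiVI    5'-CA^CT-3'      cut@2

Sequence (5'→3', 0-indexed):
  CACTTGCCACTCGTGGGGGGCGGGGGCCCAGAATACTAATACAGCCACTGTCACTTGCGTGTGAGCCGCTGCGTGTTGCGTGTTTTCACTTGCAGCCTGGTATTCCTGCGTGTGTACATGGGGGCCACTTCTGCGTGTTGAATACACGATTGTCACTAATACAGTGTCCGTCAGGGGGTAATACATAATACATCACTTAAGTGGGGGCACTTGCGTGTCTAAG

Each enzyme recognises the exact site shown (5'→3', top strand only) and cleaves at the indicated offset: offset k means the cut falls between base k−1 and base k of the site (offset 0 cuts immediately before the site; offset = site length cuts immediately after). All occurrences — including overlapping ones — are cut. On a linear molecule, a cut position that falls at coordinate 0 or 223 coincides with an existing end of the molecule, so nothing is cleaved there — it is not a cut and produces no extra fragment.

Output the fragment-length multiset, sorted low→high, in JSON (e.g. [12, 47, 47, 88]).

[1,2,4,5,5,5,6,6,6,6,6,7,7,7,7,7,7,8,8,9,9,9,10,11,12,14,18,21]

Scan for sites:
  PtaIX (GGGGG, off=1): starts [14, 15, 21, 119, 173, 202] → cuts [15, 16, 22, 120, 174, 203]
  QalX (TGCGTGT, off=3): starts [55, 69, 76, 106, 131, 211] → cuts [58, 72, 79, 109, 134, 214]
  IvoI (AGCCG, off=5): starts [63] → cuts [68]
  VbrIII (AATACA, off=3): starts [37, 140, 157, 179, 186] → cuts [40, 143, 160, 182, 189]
  SqiVI (CACT, off=2): starts [0, 7, 45, 51, 86, 125, 153, 193, 207] → cuts [2, 9, 47, 53, 88, 127, 155, 195, 209]

Pooled cuts: [2, 9, 15, 16, 22, 40, 47, 53, 58, 68, 72, 79, 88, 109, 120, 127, 134, 143, 155, 160, 174, 182, 189, 195, 203, 209, 214]

Fragment lengths:
  [0,2): 2 bp
  [2,9): 7 bp
  [9,15): 6 bp
  [15,16): 1 bp
  [16,22): 6 bp
  [22,40): 18 bp
  [40,47): 7 bp
  [47,53): 6 bp
  [53,58): 5 bp
  [58,68): 10 bp
  [68,72): 4 bp
  [72,79): 7 bp
  [79,88): 9 bp
  [88,109): 21 bp
  [109,120): 11 bp
  [120,127): 7 bp
  [127,134): 7 bp
  [134,143): 9 bp
  [143,155): 12 bp
  [155,160): 5 bp
  [160,174): 14 bp
  [174,182): 8 bp
  [182,189): 7 bp
  [189,195): 6 bp
  [195,203): 8 bp
  [203,209): 6 bp
  [209,214): 5 bp
  [214,223): 9 bp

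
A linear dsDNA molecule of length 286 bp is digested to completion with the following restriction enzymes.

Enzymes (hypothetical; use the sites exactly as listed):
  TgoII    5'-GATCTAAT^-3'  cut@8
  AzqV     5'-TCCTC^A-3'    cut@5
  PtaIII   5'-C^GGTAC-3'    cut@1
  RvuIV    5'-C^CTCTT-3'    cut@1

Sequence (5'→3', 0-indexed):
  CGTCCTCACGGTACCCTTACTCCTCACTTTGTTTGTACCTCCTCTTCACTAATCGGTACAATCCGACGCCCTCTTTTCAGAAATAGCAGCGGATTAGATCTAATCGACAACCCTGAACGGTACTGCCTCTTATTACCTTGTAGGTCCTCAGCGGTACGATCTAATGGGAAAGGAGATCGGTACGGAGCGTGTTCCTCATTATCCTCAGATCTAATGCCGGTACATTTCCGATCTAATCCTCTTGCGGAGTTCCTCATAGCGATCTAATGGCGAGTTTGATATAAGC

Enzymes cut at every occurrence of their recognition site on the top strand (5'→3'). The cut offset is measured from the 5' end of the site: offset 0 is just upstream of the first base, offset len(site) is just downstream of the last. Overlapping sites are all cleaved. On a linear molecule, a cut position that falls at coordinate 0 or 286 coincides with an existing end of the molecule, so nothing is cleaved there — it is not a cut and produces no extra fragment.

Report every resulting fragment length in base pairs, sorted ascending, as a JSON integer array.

Scan for sites:
  TgoII GATCTAAT/8: at [96, 157, 207, 229, 260] ⇒ [104, 165, 215, 237, 268]
  AzqV TCCTCA/5: at [2, 20, 144, 192, 201, 250] ⇒ [7, 25, 149, 197, 206, 255]
  PtaIII CGGTAC/1: at [8, 53, 117, 151, 177, 217] ⇒ [9, 54, 118, 152, 178, 218]
  RvuIV CCTCTT/1: at [40, 69, 125, 237] ⇒ [41, 70, 126, 238]

Pooled cuts: [7, 9, 25, 41, 54, 70, 104, 118, 126, 149, 152, 165, 178, 197, 206, 215, 218, 237, 238, 255, 268]

Fragments:
  [0,7): 7 bp
  [7,9): 2 bp
  [9,25): 16 bp
  [25,41): 16 bp
  [41,54): 13 bp
  [54,70): 16 bp
  [70,104): 34 bp
  [104,118): 14 bp
  [118,126): 8 bp
  [126,149): 23 bp
  [149,152): 3 bp
  [152,165): 13 bp
  [165,178): 13 bp
  [178,197): 19 bp
  [197,206): 9 bp
  [206,215): 9 bp
  [215,218): 3 bp
  [218,237): 19 bp
  [237,238): 1 bp
  [238,255): 17 bp
  [255,268): 13 bp
  [268,286): 18 bp

[1,2,3,3,7,8,9,9,13,13,13,13,14,16,16,16,17,18,19,19,23,34]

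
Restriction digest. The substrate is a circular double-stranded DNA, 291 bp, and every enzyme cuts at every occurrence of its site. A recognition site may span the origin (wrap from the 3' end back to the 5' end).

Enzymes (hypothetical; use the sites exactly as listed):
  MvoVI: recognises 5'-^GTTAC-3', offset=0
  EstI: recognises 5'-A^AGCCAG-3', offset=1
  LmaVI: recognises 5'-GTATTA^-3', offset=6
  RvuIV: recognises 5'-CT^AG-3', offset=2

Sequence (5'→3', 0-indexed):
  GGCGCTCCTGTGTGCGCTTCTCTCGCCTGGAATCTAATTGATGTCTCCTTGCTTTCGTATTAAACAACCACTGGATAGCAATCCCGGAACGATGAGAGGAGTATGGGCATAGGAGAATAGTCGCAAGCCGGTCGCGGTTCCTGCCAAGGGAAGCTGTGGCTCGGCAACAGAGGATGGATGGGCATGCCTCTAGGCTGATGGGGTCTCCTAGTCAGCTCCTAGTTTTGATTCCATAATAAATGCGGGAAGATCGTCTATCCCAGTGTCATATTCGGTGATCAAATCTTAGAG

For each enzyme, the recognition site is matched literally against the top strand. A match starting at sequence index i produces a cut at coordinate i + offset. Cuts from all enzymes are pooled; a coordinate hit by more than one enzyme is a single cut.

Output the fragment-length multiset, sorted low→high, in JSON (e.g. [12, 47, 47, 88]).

Site scan:
  MvoVI (GTTAC, off=0): no sites
  EstI (AAGCCAG, off=1): no sites
  LmaVI GTATTA/6: at [56] ⇒ [62]
  RvuIV CTAG/2: at [189, 207, 218] ⇒ [191, 209, 220]

All cut coordinates (distinct, sorted): [62, 191, 209, 220]

Fragment lengths:
  62→191: 129 bp
  191→209: 18 bp
  209→220: 11 bp
  220→62 (wrap): 291-220+62 = 133 bp

[11,18,129,133]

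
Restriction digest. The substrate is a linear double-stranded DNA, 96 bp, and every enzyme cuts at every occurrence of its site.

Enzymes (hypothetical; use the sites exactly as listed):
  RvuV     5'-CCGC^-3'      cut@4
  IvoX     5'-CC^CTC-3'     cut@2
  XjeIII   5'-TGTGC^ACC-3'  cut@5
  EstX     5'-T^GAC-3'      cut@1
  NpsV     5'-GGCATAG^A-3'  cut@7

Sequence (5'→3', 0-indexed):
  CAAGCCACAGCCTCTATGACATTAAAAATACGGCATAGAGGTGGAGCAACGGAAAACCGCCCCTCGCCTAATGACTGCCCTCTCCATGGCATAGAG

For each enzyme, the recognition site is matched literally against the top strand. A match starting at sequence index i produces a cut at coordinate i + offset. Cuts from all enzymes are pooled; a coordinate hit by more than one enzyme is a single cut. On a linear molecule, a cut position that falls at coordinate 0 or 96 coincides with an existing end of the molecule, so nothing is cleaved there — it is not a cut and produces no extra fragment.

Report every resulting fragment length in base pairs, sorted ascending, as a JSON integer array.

Scan for sites:
  RvuV (CCGC, off=4): starts [56] → cuts [60]
  IvoX (CCCTC, off=2): starts [60, 77] → cuts [62, 79]
  XjeIII (TGTGCACC, off=5): no sites
  EstX (TGAC, off=1): starts [16, 71] → cuts [17, 72]
  NpsV (GGCATAGA, off=7): starts [31, 87] → cuts [38, 94]

All cut coordinates (distinct, sorted): [17, 38, 60, 62, 72, 79, 94]

Fragments:
  [0,17): 17 bp
  [17,38): 21 bp
  [38,60): 22 bp
  [60,62): 2 bp
  [62,72): 10 bp
  [72,79): 7 bp
  [79,94): 15 bp
  [94,96): 2 bp

[2,2,7,10,15,17,21,22]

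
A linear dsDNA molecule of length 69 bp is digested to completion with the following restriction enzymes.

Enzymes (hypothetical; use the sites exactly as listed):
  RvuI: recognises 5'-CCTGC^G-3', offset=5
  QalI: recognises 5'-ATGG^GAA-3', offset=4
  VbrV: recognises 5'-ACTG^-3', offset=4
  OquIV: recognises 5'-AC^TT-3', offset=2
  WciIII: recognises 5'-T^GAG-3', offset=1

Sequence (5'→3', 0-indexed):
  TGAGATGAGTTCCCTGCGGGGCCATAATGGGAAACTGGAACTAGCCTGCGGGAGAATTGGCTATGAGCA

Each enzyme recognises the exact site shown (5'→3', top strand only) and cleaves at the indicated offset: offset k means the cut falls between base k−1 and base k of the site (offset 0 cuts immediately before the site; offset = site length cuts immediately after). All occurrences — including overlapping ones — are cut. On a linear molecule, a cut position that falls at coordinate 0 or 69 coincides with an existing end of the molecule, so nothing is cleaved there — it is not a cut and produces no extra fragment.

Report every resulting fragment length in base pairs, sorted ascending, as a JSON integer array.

Per-enzyme occurrences:
  RvuI (CCTGCG, off=5): starts [12, 44] → cuts [17, 49]
  QalI (ATGGGAA, off=4): starts [26] → cuts [30]
  VbrV (ACTG, off=4): starts [33] → cuts [37]
  OquIV (ACTT, off=2): no sites
  WciIII (TGAG, off=1): starts [0, 5, 63] → cuts [1, 6, 64]

All cut coordinates (distinct, sorted): [1, 6, 17, 30, 37, 49, 64]

Fragment lengths:
  [0,1): 1 bp
  [1,6): 5 bp
  [6,17): 11 bp
  [17,30): 13 bp
  [30,37): 7 bp
  [37,49): 12 bp
  [49,64): 15 bp
  [64,69): 5 bp

[1,5,5,7,11,12,13,15]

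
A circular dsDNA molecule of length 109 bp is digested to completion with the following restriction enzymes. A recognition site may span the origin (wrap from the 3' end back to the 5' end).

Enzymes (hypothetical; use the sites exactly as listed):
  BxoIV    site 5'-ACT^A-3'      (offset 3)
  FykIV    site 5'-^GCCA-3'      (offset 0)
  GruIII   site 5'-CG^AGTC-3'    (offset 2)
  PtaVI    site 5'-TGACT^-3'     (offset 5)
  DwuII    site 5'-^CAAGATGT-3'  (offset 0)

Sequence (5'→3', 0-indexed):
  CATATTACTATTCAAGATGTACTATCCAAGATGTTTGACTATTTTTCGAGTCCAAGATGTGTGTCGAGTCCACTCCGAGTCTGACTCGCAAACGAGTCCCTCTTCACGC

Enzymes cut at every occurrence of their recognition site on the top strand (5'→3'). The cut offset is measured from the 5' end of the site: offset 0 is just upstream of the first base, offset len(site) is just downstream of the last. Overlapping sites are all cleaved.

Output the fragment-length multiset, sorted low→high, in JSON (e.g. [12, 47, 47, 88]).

[3,3,4,8,8,9,11,11,11,13,14,14]

Scan for sites:
  BxoIV (ACTA, off=3): starts [6, 20, 37] → cuts [9, 23, 40]
  FykIV (GCCA, off=0): starts [107] → cuts [107]
  GruIII (CGAGTC, off=2): starts [46, 64, 75, 92] → cuts [48, 66, 77, 94]
  PtaVI (TGACT, off=5): starts [35, 81] → cuts [40, 86]
  DwuII (CAAGATGT, off=0): starts [12, 26, 52] → cuts [12, 26, 52]

All cut coordinates (distinct, sorted): [9, 12, 23, 26, 40, 48, 52, 66, 77, 86, 94, 107]

Fragment lengths:
  9→12: 3 bp
  12→23: 11 bp
  23→26: 3 bp
  26→40: 14 bp
  40→48: 8 bp
  48→52: 4 bp
  52→66: 14 bp
  66→77: 11 bp
  77→86: 9 bp
  86→94: 8 bp
  94→107: 13 bp
  107→9 (wrap): 109-107+9 = 11 bp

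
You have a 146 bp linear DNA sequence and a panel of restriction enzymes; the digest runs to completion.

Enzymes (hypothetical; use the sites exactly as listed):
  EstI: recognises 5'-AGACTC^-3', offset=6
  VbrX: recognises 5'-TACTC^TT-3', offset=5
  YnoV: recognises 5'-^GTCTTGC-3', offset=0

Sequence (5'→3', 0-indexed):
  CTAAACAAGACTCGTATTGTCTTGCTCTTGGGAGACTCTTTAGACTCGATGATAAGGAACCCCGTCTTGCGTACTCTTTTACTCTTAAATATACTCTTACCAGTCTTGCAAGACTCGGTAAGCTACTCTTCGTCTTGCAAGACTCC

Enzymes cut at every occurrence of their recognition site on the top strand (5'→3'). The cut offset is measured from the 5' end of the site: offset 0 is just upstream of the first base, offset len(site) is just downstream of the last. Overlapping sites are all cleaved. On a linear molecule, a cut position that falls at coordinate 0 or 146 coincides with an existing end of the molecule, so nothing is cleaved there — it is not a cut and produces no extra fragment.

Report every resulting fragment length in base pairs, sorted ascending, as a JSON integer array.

Scan for sites:
  EstI (AGACTC, off=6): starts [7, 32, 41, 110, 139] → cuts [13, 38, 47, 116, 145]
  VbrX (TACTCTT, off=5): starts [71, 79, 91, 123] → cuts [76, 84, 96, 128]
  YnoV (GTCTTGC, off=0): starts [18, 63, 102, 131] → cuts [18, 63, 102, 131]

Pooled cuts: [13, 18, 38, 47, 63, 76, 84, 96, 102, 116, 128, 131, 145]

Fragment lengths:
  [0,13): 13 bp
  [13,18): 5 bp
  [18,38): 20 bp
  [38,47): 9 bp
  [47,63): 16 bp
  [63,76): 13 bp
  [76,84): 8 bp
  [84,96): 12 bp
  [96,102): 6 bp
  [102,116): 14 bp
  [116,128): 12 bp
  [128,131): 3 bp
  [131,145): 14 bp
  [145,146): 1 bp

[1,3,5,6,8,9,12,12,13,13,14,14,16,20]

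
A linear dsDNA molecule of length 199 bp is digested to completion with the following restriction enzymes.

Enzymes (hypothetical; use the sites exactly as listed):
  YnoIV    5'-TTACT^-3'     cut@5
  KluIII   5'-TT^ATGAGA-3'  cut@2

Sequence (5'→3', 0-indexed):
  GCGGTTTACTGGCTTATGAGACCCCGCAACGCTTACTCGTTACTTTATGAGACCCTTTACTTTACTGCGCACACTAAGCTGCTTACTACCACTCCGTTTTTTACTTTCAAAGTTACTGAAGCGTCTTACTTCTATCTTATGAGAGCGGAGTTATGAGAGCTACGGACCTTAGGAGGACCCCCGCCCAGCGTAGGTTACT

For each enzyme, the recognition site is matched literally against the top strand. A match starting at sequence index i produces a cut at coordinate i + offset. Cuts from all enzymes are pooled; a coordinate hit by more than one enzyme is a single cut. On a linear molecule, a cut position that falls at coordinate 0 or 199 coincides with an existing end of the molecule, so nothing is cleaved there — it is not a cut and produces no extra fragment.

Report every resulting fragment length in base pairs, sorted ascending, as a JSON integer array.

[2,5,5,7,8,10,12,13,14,15,18,21,22,47]

Scan for sites:
  YnoIV TTACT/5: at [5, 32, 39, 56, 61, 82, 100, 112, 125, 194] ⇒ [10, 37, 44, 61, 66, 87, 105, 117, 130] (position 199 is a terminus of the linear molecule — no cut)
  KluIII TTATGAGA/2: at [13, 44, 136, 150] ⇒ [15, 46, 138, 152]

Pooled cuts: [10, 15, 37, 44, 46, 61, 66, 87, 105, 117, 130, 138, 152]

Fragments:
  [0,10): 10 bp
  [10,15): 5 bp
  [15,37): 22 bp
  [37,44): 7 bp
  [44,46): 2 bp
  [46,61): 15 bp
  [61,66): 5 bp
  [66,87): 21 bp
  [87,105): 18 bp
  [105,117): 12 bp
  [117,130): 13 bp
  [130,138): 8 bp
  [138,152): 14 bp
  [152,199): 47 bp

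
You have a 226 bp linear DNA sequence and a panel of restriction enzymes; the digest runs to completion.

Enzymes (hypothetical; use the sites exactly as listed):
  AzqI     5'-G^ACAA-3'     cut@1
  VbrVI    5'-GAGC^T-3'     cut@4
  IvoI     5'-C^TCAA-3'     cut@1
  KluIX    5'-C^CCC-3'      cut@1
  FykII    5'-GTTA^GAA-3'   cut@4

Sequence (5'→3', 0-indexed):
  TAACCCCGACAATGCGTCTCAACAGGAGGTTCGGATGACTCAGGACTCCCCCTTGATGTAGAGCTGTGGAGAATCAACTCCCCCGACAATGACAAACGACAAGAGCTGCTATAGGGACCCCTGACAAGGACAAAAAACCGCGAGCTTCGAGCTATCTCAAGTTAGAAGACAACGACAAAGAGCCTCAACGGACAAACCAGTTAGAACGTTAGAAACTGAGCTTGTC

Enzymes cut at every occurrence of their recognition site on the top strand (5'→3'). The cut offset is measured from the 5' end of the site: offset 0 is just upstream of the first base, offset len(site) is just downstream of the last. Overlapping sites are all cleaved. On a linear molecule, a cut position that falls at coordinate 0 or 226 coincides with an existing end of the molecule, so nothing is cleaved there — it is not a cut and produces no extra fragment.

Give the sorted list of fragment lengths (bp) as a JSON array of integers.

[1,1,4,4,4,4,4,5,5,6,6,6,7,7,7,8,8,8,10,10,10,12,12,15,16,16,30]

Site scan:
  AzqI GACAA/1: at [7, 84, 90, 97, 122, 128, 167, 173, 190] ⇒ [8, 85, 91, 98, 123, 129, 168, 174, 191]
  VbrVI GAGCT/4: at [60, 102, 141, 148, 217] ⇒ [64, 106, 145, 152, 221]
  IvoI CTCAA/1: at [17, 155, 183] ⇒ [18, 156, 184]
  KluIX CCCC/1: at [3, 47, 48, 79, 80, 117] ⇒ [4, 48, 49, 80, 81, 118]
  FykII GTTAGAA/4: at [160, 199, 207] ⇒ [164, 203, 211]

All cut coordinates (distinct, sorted): [4, 8, 18, 48, 49, 64, 80, 81, 85, 91, 98, 106, 118, 123, 129, 145, 152, 156, 164, 168, 174, 184, 191, 203, 211, 221]

Fragment lengths:
  [0,4): 4 bp
  [4,8): 4 bp
  [8,18): 10 bp
  [18,48): 30 bp
  [48,49): 1 bp
  [49,64): 15 bp
  [64,80): 16 bp
  [80,81): 1 bp
  [81,85): 4 bp
  [85,91): 6 bp
  [91,98): 7 bp
  [98,106): 8 bp
  [106,118): 12 bp
  [118,123): 5 bp
  [123,129): 6 bp
  [129,145): 16 bp
  [145,152): 7 bp
  [152,156): 4 bp
  [156,164): 8 bp
  [164,168): 4 bp
  [168,174): 6 bp
  [174,184): 10 bp
  [184,191): 7 bp
  [191,203): 12 bp
  [203,211): 8 bp
  [211,221): 10 bp
  [221,226): 5 bp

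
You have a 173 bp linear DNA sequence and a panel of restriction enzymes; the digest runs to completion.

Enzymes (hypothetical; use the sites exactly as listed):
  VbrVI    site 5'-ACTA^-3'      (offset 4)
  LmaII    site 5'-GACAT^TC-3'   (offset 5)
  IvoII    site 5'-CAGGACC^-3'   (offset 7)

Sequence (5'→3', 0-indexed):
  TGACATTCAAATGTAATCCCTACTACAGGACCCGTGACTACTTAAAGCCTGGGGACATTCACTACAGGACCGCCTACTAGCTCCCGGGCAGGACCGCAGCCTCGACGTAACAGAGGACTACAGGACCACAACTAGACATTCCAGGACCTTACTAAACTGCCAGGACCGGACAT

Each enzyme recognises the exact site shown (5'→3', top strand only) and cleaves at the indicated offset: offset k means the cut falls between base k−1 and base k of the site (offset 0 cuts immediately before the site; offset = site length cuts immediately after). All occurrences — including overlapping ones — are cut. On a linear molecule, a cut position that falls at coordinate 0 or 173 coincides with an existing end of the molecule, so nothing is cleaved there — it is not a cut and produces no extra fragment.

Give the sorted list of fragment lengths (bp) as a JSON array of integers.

[5,6,6,6,6,7,7,7,7,8,8,9,13,16,18,19,25]

Per-enzyme occurrences:
  VbrVI ACTA/4: at [21, 36, 60, 75, 116, 130, 150] ⇒ [25, 40, 64, 79, 120, 134, 154]
  LmaII GACATTC/5: at [1, 53, 134] ⇒ [6, 58, 139]
  IvoII CAGGACC/7: at [25, 64, 88, 120, 141, 160] ⇒ [32, 71, 95, 127, 148, 167]

Pooled cuts: [6, 25, 32, 40, 58, 64, 71, 79, 95, 120, 127, 134, 139, 148, 154, 167]

Fragment lengths:
  [0,6): 6 bp
  [6,25): 19 bp
  [25,32): 7 bp
  [32,40): 8 bp
  [40,58): 18 bp
  [58,64): 6 bp
  [64,71): 7 bp
  [71,79): 8 bp
  [79,95): 16 bp
  [95,120): 25 bp
  [120,127): 7 bp
  [127,134): 7 bp
  [134,139): 5 bp
  [139,148): 9 bp
  [148,154): 6 bp
  [154,167): 13 bp
  [167,173): 6 bp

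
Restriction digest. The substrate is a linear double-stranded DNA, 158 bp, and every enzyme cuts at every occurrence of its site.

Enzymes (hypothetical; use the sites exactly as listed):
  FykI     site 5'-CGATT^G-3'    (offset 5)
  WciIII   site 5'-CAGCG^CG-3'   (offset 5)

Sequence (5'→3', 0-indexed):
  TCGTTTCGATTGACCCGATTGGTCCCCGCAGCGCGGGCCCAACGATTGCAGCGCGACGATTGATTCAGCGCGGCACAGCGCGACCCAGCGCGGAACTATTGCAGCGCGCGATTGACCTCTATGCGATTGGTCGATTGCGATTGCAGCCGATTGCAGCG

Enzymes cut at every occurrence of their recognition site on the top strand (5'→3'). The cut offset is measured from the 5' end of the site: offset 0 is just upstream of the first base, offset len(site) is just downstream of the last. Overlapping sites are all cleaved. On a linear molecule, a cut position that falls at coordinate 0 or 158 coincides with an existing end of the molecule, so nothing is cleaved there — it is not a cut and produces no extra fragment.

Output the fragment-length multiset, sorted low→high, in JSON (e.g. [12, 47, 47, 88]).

Per-enzyme occurrences:
  FykI CGATTG/5: at [6, 15, 42, 56, 108, 123, 131, 137, 147] ⇒ [11, 20, 47, 61, 113, 128, 136, 142, 152]
  WciIII CAGCGCG/5: at [28, 48, 65, 75, 85, 101] ⇒ [33, 53, 70, 80, 90, 106]

Pooled cuts: [11, 20, 33, 47, 53, 61, 70, 80, 90, 106, 113, 128, 136, 142, 152]

Fragment lengths:
  [0,11): 11 bp
  [11,20): 9 bp
  [20,33): 13 bp
  [33,47): 14 bp
  [47,53): 6 bp
  [53,61): 8 bp
  [61,70): 9 bp
  [70,80): 10 bp
  [80,90): 10 bp
  [90,106): 16 bp
  [106,113): 7 bp
  [113,128): 15 bp
  [128,136): 8 bp
  [136,142): 6 bp
  [142,152): 10 bp
  [152,158): 6 bp

[6,6,6,7,8,8,9,9,10,10,10,11,13,14,15,16]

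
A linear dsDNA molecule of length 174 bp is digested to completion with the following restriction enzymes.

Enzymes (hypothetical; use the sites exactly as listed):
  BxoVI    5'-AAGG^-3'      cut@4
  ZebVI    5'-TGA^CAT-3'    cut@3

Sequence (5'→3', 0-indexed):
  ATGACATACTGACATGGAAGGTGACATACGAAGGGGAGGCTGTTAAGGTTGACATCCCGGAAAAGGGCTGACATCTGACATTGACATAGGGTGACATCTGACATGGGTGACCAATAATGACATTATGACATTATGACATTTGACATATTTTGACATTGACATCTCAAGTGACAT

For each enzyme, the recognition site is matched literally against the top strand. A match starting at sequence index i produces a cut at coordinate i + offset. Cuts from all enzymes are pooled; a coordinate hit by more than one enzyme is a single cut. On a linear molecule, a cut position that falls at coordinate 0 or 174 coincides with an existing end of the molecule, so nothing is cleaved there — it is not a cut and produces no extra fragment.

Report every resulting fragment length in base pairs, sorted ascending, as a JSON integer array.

[3,3,4,4,5,6,6,7,7,7,8,8,8,9,10,10,10,12,14,14,19]

Site scan:
  BxoVI AAGG/4: at [17, 30, 44, 62] ⇒ [21, 34, 48, 66]
  ZebVI TGACAT/3: at [1, 9, 21, 49, 68, 75, 81, 91, 98, 117, 125, 133, 140, 150, 156, 168] ⇒ [4, 12, 24, 52, 71, 78, 84, 94, 101, 120, 128, 136, 143, 153, 159, 171]

Pooled cuts: [4, 12, 21, 24, 34, 48, 52, 66, 71, 78, 84, 94, 101, 120, 128, 136, 143, 153, 159, 171]

Fragment lengths:
  [0,4): 4 bp
  [4,12): 8 bp
  [12,21): 9 bp
  [21,24): 3 bp
  [24,34): 10 bp
  [34,48): 14 bp
  [48,52): 4 bp
  [52,66): 14 bp
  [66,71): 5 bp
  [71,78): 7 bp
  [78,84): 6 bp
  [84,94): 10 bp
  [94,101): 7 bp
  [101,120): 19 bp
  [120,128): 8 bp
  [128,136): 8 bp
  [136,143): 7 bp
  [143,153): 10 bp
  [153,159): 6 bp
  [159,171): 12 bp
  [171,174): 3 bp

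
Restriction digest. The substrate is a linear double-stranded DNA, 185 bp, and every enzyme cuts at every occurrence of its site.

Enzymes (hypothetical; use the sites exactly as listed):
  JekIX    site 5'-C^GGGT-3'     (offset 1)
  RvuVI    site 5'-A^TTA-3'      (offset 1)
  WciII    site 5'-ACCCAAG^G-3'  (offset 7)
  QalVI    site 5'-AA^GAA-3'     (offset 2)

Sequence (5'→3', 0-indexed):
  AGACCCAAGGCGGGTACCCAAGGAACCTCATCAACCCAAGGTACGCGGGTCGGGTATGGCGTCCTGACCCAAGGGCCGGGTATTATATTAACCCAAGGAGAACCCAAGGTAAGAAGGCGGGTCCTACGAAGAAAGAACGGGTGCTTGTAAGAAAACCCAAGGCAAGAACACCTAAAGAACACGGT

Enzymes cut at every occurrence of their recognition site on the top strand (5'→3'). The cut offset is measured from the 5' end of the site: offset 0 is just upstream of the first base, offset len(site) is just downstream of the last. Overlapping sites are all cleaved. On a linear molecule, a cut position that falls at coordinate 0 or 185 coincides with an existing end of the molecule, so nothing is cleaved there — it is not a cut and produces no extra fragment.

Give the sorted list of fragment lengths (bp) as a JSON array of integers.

[2,4,4,4,4,4,5,5,5,6,6,9,9,10,11,11,11,11,12,12,18,22]

Site scan:
  JekIX (CGGGT, off=1): starts [10, 45, 50, 76, 117, 137] → cuts [11, 46, 51, 77, 118, 138]
  RvuVI (ATTA, off=1): starts [81, 86] → cuts [82, 87]
  WciII (ACCCAAGG, off=7): starts [2, 15, 33, 66, 90, 101, 154] → cuts [9, 22, 40, 73, 97, 108, 161]
  QalVI (AAGAA, off=2): starts [110, 128, 132, 148, 163, 174] → cuts [112, 130, 134, 150, 165, 176]

Pooled cuts: [9, 11, 22, 40, 46, 51, 73, 77, 82, 87, 97, 108, 112, 118, 130, 134, 138, 150, 161, 165, 176]

Fragment lengths:
  [0,9): 9 bp
  [9,11): 2 bp
  [11,22): 11 bp
  [22,40): 18 bp
  [40,46): 6 bp
  [46,51): 5 bp
  [51,73): 22 bp
  [73,77): 4 bp
  [77,82): 5 bp
  [82,87): 5 bp
  [87,97): 10 bp
  [97,108): 11 bp
  [108,112): 4 bp
  [112,118): 6 bp
  [118,130): 12 bp
  [130,134): 4 bp
  [134,138): 4 bp
  [138,150): 12 bp
  [150,161): 11 bp
  [161,165): 4 bp
  [165,176): 11 bp
  [176,185): 9 bp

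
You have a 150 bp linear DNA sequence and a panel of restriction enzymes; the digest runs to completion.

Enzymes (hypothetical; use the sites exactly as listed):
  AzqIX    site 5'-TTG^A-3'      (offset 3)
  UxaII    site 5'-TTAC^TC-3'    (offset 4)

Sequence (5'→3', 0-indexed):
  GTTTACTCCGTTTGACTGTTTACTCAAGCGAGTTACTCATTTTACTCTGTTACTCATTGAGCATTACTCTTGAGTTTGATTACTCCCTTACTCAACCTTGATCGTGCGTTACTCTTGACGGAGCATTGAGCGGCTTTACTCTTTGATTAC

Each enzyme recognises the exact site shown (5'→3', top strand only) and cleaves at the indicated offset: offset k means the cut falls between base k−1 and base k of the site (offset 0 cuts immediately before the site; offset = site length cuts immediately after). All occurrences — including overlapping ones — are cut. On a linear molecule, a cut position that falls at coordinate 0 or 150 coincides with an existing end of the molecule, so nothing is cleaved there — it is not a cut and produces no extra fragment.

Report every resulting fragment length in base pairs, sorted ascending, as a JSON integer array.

[5,5,5,5,6,6,6,6,8,8,8,8,9,9,9,11,11,12,13]

Site scan:
  AzqIX (TTGA, off=3): starts [11, 56, 69, 75, 97, 114, 125, 142] → cuts [14, 59, 72, 78, 100, 117, 128, 145]
  UxaII (TTACTC, off=4): starts [2, 19, 32, 41, 49, 63, 79, 87, 108, 135] → cuts [6, 23, 36, 45, 53, 67, 83, 91, 112, 139]

Pooled cuts: [6, 14, 23, 36, 45, 53, 59, 67, 72, 78, 83, 91, 100, 112, 117, 128, 139, 145]

Fragments:
  [0,6): 6 bp
  [6,14): 8 bp
  [14,23): 9 bp
  [23,36): 13 bp
  [36,45): 9 bp
  [45,53): 8 bp
  [53,59): 6 bp
  [59,67): 8 bp
  [67,72): 5 bp
  [72,78): 6 bp
  [78,83): 5 bp
  [83,91): 8 bp
  [91,100): 9 bp
  [100,112): 12 bp
  [112,117): 5 bp
  [117,128): 11 bp
  [128,139): 11 bp
  [139,145): 6 bp
  [145,150): 5 bp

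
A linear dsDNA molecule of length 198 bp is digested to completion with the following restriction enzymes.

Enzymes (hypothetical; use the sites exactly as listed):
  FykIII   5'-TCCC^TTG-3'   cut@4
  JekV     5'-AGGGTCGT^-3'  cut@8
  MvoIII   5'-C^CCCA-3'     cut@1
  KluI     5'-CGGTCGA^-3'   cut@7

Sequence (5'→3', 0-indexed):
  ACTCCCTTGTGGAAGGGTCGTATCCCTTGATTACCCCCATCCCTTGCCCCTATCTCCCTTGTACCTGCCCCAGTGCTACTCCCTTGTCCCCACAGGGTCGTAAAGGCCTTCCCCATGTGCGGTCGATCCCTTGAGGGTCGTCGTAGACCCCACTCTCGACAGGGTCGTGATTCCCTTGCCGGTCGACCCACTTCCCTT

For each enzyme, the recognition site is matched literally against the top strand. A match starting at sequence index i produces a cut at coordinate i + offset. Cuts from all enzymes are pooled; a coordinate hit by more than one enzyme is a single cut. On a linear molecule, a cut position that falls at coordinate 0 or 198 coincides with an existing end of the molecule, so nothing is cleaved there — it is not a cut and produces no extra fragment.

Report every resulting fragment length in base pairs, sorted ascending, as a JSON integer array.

[4,5,5,6,7,7,8,9,10,10,11,11,12,13,15,15,15,15,20]

Site scan:
  FykIII (TCCCTTG, off=4): starts [2, 22, 39, 54, 79, 126, 171] → cuts [6, 26, 43, 58, 83, 130, 175]
  JekV (AGGGTCGT, off=8): starts [13, 93, 133, 160] → cuts [21, 101, 141, 168]
  MvoIII (CCCCA, off=1): starts [34, 67, 87, 110, 147] → cuts [35, 68, 88, 111, 148]
  KluI (CGGTCGA, off=7): starts [119, 179] → cuts [126, 186]

All cut coordinates (distinct, sorted): [6, 21, 26, 35, 43, 58, 68, 83, 88, 101, 111, 126, 130, 141, 148, 168, 175, 186]

Fragments:
  [0,6): 6 bp
  [6,21): 15 bp
  [21,26): 5 bp
  [26,35): 9 bp
  [35,43): 8 bp
  [43,58): 15 bp
  [58,68): 10 bp
  [68,83): 15 bp
  [83,88): 5 bp
  [88,101): 13 bp
  [101,111): 10 bp
  [111,126): 15 bp
  [126,130): 4 bp
  [130,141): 11 bp
  [141,148): 7 bp
  [148,168): 20 bp
  [168,175): 7 bp
  [175,186): 11 bp
  [186,198): 12 bp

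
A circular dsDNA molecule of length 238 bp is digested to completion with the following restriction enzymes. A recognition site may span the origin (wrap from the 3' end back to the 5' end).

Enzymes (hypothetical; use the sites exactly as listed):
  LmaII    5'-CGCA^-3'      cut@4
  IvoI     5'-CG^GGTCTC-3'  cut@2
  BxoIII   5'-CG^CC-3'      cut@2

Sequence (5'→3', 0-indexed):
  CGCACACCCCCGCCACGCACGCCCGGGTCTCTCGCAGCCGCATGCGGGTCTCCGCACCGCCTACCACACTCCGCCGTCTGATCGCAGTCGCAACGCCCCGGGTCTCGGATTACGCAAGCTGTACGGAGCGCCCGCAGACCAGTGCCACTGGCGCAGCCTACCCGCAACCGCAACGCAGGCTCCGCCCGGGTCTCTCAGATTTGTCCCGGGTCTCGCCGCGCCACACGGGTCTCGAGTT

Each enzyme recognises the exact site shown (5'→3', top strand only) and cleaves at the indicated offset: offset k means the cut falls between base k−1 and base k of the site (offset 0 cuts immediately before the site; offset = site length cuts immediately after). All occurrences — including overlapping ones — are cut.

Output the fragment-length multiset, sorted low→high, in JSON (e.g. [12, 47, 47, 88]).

Site scan:
  LmaII CGCA/4: at [0, 15, 32, 38, 52, 82, 88, 112, 132, 151, 162, 168, 173] ⇒ [4, 19, 36, 42, 56, 86, 92, 116, 136, 155, 166, 172, 177]
  IvoI CGGGTCTC/2: at [23, 44, 98, 186, 206, 225] ⇒ [25, 46, 100, 188, 208, 227]
  BxoIII CGCC/2: at [10, 19, 57, 71, 93, 128, 182, 213, 218] ⇒ [12, 21, 59, 73, 95, 130, 184, 215, 220]

All cut coordinates (distinct, sorted): [4, 12, 19, 21, 25, 36, 42, 46, 56, 59, 73, 86, 92, 95, 100, 116, 130, 136, 155, 166, 172, 177, 184, 188, 208, 215, 220, 227]

Fragment lengths:
  4→12: 8 bp
  12→19: 7 bp
  19→21: 2 bp
  21→25: 4 bp
  25→36: 11 bp
  36→42: 6 bp
  42→46: 4 bp
  46→56: 10 bp
  56→59: 3 bp
  59→73: 14 bp
  73→86: 13 bp
  86→92: 6 bp
  92→95: 3 bp
  95→100: 5 bp
  100→116: 16 bp
  116→130: 14 bp
  130→136: 6 bp
  136→155: 19 bp
  155→166: 11 bp
  166→172: 6 bp
  172→177: 5 bp
  177→184: 7 bp
  184→188: 4 bp
  188→208: 20 bp
  208→215: 7 bp
  215→220: 5 bp
  220→227: 7 bp
  227→4 (wrap): 238-227+4 = 15 bp

[2,3,3,4,4,4,5,5,5,6,6,6,6,7,7,7,7,8,10,11,11,13,14,14,15,16,19,20]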